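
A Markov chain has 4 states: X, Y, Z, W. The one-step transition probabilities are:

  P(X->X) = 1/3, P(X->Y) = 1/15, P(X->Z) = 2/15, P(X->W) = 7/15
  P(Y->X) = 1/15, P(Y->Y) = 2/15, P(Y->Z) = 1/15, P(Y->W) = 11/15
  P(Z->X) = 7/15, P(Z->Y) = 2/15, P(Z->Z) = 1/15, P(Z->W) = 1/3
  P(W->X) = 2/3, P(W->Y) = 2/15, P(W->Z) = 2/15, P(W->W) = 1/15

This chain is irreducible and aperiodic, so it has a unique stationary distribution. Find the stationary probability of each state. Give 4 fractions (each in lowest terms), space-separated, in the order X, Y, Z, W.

Answer: 676/1553 162/1553 184/1553 531/1553

Derivation:
The stationary distribution satisfies pi = pi * P, i.e.:
  pi_X = 1/3*pi_X + 1/15*pi_Y + 7/15*pi_Z + 2/3*pi_W
  pi_Y = 1/15*pi_X + 2/15*pi_Y + 2/15*pi_Z + 2/15*pi_W
  pi_Z = 2/15*pi_X + 1/15*pi_Y + 1/15*pi_Z + 2/15*pi_W
  pi_W = 7/15*pi_X + 11/15*pi_Y + 1/3*pi_Z + 1/15*pi_W
with normalization: pi_X + pi_Y + pi_Z + pi_W = 1.

Using the first 3 balance equations plus normalization, the linear system A*pi = b is:
  [-2/3, 1/15, 7/15, 2/3] . pi = 0
  [1/15, -13/15, 2/15, 2/15] . pi = 0
  [2/15, 1/15, -14/15, 2/15] . pi = 0
  [1, 1, 1, 1] . pi = 1

Solving yields:
  pi_X = 676/1553
  pi_Y = 162/1553
  pi_Z = 184/1553
  pi_W = 531/1553

Verification (pi * P):
  676/1553*1/3 + 162/1553*1/15 + 184/1553*7/15 + 531/1553*2/3 = 676/1553 = pi_X  (ok)
  676/1553*1/15 + 162/1553*2/15 + 184/1553*2/15 + 531/1553*2/15 = 162/1553 = pi_Y  (ok)
  676/1553*2/15 + 162/1553*1/15 + 184/1553*1/15 + 531/1553*2/15 = 184/1553 = pi_Z  (ok)
  676/1553*7/15 + 162/1553*11/15 + 184/1553*1/3 + 531/1553*1/15 = 531/1553 = pi_W  (ok)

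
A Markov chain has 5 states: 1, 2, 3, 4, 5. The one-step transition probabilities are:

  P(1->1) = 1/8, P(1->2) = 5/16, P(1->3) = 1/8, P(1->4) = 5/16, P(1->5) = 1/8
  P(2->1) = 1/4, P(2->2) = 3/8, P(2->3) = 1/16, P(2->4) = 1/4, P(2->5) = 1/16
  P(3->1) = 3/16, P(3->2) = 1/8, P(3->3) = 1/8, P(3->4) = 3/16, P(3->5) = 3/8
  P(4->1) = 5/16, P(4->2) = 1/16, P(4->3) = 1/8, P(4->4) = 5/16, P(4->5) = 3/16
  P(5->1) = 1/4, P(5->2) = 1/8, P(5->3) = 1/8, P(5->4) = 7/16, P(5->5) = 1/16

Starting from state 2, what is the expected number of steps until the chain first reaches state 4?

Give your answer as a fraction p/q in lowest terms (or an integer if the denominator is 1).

Answer: 67952/18857

Derivation:
Let h_i = expected steps to first reach 4 from state i.
Boundary: h_4 = 0.
First-step equations for the other states:
  h_1 = 1 + 1/8*h_1 + 5/16*h_2 + 1/8*h_3 + 5/16*h_4 + 1/8*h_5
  h_2 = 1 + 1/4*h_1 + 3/8*h_2 + 1/16*h_3 + 1/4*h_4 + 1/16*h_5
  h_3 = 1 + 3/16*h_1 + 1/8*h_2 + 1/8*h_3 + 3/16*h_4 + 3/8*h_5
  h_5 = 1 + 1/4*h_1 + 1/8*h_2 + 1/8*h_3 + 7/16*h_4 + 1/16*h_5

Substituting h_4 = 0 and rearranging gives the linear system (I - Q) h = 1:
  [7/8, -5/16, -1/8, -1/8] . (h_1, h_2, h_3, h_5) = 1
  [-1/4, 5/8, -1/16, -1/16] . (h_1, h_2, h_3, h_5) = 1
  [-3/16, -1/8, 7/8, -3/8] . (h_1, h_2, h_3, h_5) = 1
  [-1/4, -1/8, -1/8, 15/16] . (h_1, h_2, h_3, h_5) = 1

Solving yields:
  h_1 = 63504/18857
  h_2 = 67952/18857
  h_3 = 68544/18857
  h_5 = 55248/18857

Starting state is 2, so the expected hitting time is h_2 = 67952/18857.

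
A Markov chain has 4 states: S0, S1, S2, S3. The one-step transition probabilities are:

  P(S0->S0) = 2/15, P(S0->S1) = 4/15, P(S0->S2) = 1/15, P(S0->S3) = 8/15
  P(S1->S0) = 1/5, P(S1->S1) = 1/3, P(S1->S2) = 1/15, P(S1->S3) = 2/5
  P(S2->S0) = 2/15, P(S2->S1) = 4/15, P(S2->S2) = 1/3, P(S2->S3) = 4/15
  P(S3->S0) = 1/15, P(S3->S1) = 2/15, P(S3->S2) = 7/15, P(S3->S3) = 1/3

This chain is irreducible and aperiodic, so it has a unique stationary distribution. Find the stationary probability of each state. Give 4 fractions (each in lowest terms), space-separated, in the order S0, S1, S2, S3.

The stationary distribution satisfies pi = pi * P, i.e.:
  pi_S0 = 2/15*pi_S0 + 1/5*pi_S1 + 2/15*pi_S2 + 1/15*pi_S3
  pi_S1 = 4/15*pi_S0 + 1/3*pi_S1 + 4/15*pi_S2 + 2/15*pi_S3
  pi_S2 = 1/15*pi_S0 + 1/15*pi_S1 + 1/3*pi_S2 + 7/15*pi_S3
  pi_S3 = 8/15*pi_S0 + 2/5*pi_S1 + 4/15*pi_S2 + 1/3*pi_S3
with normalization: pi_S0 + pi_S1 + pi_S2 + pi_S3 = 1.

Using the first 3 balance equations plus normalization, the linear system A*pi = b is:
  [-13/15, 1/5, 2/15, 1/15] . pi = 0
  [4/15, -2/3, 4/15, 2/15] . pi = 0
  [1/15, 1/15, -2/3, 7/15] . pi = 0
  [1, 1, 1, 1] . pi = 1

Solving yields:
  pi_S0 = 48/383
  pi_S1 = 90/383
  pi_S2 = 109/383
  pi_S3 = 136/383

Verification (pi * P):
  48/383*2/15 + 90/383*1/5 + 109/383*2/15 + 136/383*1/15 = 48/383 = pi_S0  (ok)
  48/383*4/15 + 90/383*1/3 + 109/383*4/15 + 136/383*2/15 = 90/383 = pi_S1  (ok)
  48/383*1/15 + 90/383*1/15 + 109/383*1/3 + 136/383*7/15 = 109/383 = pi_S2  (ok)
  48/383*8/15 + 90/383*2/5 + 109/383*4/15 + 136/383*1/3 = 136/383 = pi_S3  (ok)

Answer: 48/383 90/383 109/383 136/383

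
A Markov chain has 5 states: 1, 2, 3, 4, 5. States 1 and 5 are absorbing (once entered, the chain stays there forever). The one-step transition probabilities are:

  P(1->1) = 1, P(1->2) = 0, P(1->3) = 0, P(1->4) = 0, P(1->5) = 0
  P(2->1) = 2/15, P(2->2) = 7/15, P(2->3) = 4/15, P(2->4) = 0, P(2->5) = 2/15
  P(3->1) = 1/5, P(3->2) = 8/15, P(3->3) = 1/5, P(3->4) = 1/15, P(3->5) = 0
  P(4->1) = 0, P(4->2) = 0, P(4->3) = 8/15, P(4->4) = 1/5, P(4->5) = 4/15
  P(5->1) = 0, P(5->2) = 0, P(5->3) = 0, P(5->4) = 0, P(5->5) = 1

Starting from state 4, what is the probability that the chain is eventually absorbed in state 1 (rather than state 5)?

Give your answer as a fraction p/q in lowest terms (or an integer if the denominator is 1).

Let a_i = P(absorbed in 1 | start in state i).
Boundary conditions: a_1 = 1, a_5 = 0.
For each transient state i, a_i = sum_j P(i->j) * a_j:
  a_2 = 2/15*a_1 + 7/15*a_2 + 4/15*a_3 + 0*a_4 + 2/15*a_5
  a_3 = 1/5*a_1 + 8/15*a_2 + 1/5*a_3 + 1/15*a_4 + 0*a_5
  a_4 = 0*a_1 + 0*a_2 + 8/15*a_3 + 1/5*a_4 + 4/15*a_5

Substituting a_1 = 1 and a_5 = 0, rearrange to (I - Q) a = r where r[i] = P(i -> 1):
  [8/15, -4/15, 0] . (a_2, a_3, a_4) = 2/15
  [-8/15, 4/5, -1/15] . (a_2, a_3, a_4) = 1/5
  [0, -8/15, 4/5] . (a_2, a_3, a_4) = 0

Solving yields:
  a_2 = 13/22
  a_3 = 15/22
  a_4 = 5/11

Starting state is 4, so the absorption probability is a_4 = 5/11.

Answer: 5/11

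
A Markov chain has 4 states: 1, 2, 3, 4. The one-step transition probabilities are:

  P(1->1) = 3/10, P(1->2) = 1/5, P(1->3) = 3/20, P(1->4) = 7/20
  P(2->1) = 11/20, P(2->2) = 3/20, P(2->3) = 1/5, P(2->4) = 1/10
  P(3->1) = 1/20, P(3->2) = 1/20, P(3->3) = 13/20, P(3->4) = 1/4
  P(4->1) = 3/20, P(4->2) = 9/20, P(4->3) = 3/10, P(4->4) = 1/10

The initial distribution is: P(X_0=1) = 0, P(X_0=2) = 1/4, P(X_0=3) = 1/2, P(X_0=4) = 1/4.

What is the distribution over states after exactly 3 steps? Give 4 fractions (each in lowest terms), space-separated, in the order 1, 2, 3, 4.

Answer: 827/4000 369/2000 99/250 851/4000

Derivation:
Propagating the distribution step by step (d_{t+1} = d_t * P):
d_0 = (1=0, 2=1/4, 3=1/2, 4=1/4)
  d_1[1] = 0*3/10 + 1/4*11/20 + 1/2*1/20 + 1/4*3/20 = 1/5
  d_1[2] = 0*1/5 + 1/4*3/20 + 1/2*1/20 + 1/4*9/20 = 7/40
  d_1[3] = 0*3/20 + 1/4*1/5 + 1/2*13/20 + 1/4*3/10 = 9/20
  d_1[4] = 0*7/20 + 1/4*1/10 + 1/2*1/4 + 1/4*1/10 = 7/40
d_1 = (1=1/5, 2=7/40, 3=9/20, 4=7/40)
  d_2[1] = 1/5*3/10 + 7/40*11/20 + 9/20*1/20 + 7/40*3/20 = 41/200
  d_2[2] = 1/5*1/5 + 7/40*3/20 + 9/20*1/20 + 7/40*9/20 = 67/400
  d_2[3] = 1/5*3/20 + 7/40*1/5 + 9/20*13/20 + 7/40*3/10 = 41/100
  d_2[4] = 1/5*7/20 + 7/40*1/10 + 9/20*1/4 + 7/40*1/10 = 87/400
d_2 = (1=41/200, 2=67/400, 3=41/100, 4=87/400)
  d_3[1] = 41/200*3/10 + 67/400*11/20 + 41/100*1/20 + 87/400*3/20 = 827/4000
  d_3[2] = 41/200*1/5 + 67/400*3/20 + 41/100*1/20 + 87/400*9/20 = 369/2000
  d_3[3] = 41/200*3/20 + 67/400*1/5 + 41/100*13/20 + 87/400*3/10 = 99/250
  d_3[4] = 41/200*7/20 + 67/400*1/10 + 41/100*1/4 + 87/400*1/10 = 851/4000
d_3 = (1=827/4000, 2=369/2000, 3=99/250, 4=851/4000)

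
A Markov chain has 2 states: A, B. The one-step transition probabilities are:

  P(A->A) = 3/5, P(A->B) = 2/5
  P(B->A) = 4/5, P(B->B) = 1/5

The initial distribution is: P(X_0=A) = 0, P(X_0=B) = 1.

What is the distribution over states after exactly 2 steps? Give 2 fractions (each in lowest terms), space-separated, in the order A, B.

Propagating the distribution step by step (d_{t+1} = d_t * P):
d_0 = (A=0, B=1)
  d_1[A] = 0*3/5 + 1*4/5 = 4/5
  d_1[B] = 0*2/5 + 1*1/5 = 1/5
d_1 = (A=4/5, B=1/5)
  d_2[A] = 4/5*3/5 + 1/5*4/5 = 16/25
  d_2[B] = 4/5*2/5 + 1/5*1/5 = 9/25
d_2 = (A=16/25, B=9/25)

Answer: 16/25 9/25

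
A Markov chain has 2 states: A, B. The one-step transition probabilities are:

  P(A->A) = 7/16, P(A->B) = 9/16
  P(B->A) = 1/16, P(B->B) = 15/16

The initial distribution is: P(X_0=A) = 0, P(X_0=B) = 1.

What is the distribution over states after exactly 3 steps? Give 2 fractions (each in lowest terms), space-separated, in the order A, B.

Answer: 97/1024 927/1024

Derivation:
Propagating the distribution step by step (d_{t+1} = d_t * P):
d_0 = (A=0, B=1)
  d_1[A] = 0*7/16 + 1*1/16 = 1/16
  d_1[B] = 0*9/16 + 1*15/16 = 15/16
d_1 = (A=1/16, B=15/16)
  d_2[A] = 1/16*7/16 + 15/16*1/16 = 11/128
  d_2[B] = 1/16*9/16 + 15/16*15/16 = 117/128
d_2 = (A=11/128, B=117/128)
  d_3[A] = 11/128*7/16 + 117/128*1/16 = 97/1024
  d_3[B] = 11/128*9/16 + 117/128*15/16 = 927/1024
d_3 = (A=97/1024, B=927/1024)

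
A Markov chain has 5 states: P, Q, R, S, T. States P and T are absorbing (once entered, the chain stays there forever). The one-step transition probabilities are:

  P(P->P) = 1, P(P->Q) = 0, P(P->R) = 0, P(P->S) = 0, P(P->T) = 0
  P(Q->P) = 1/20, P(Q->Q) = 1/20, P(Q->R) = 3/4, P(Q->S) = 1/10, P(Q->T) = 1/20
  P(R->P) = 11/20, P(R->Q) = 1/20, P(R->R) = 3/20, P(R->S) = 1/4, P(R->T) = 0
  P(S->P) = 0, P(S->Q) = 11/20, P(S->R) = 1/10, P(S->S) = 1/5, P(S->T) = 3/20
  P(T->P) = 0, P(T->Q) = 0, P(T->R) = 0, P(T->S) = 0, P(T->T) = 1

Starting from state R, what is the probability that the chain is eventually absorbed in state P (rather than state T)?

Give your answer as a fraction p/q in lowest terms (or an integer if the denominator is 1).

Let a_i = P(absorbed in P | start in state i).
Boundary conditions: a_P = 1, a_T = 0.
For each transient state i, a_i = sum_j P(i->j) * a_j:
  a_Q = 1/20*a_P + 1/20*a_Q + 3/4*a_R + 1/10*a_S + 1/20*a_T
  a_R = 11/20*a_P + 1/20*a_Q + 3/20*a_R + 1/4*a_S + 0*a_T
  a_S = 0*a_P + 11/20*a_Q + 1/10*a_R + 1/5*a_S + 3/20*a_T

Substituting a_P = 1 and a_T = 0, rearrange to (I - Q) a = r where r[i] = P(i -> P):
  [19/20, -3/4, -1/10] . (a_Q, a_R, a_S) = 1/20
  [-1/20, 17/20, -1/4] . (a_Q, a_R, a_S) = 11/20
  [-11/20, -1/10, 4/5] . (a_Q, a_R, a_S) = 0

Solving yields:
  a_Q = 2946/3535
  a_R = 3173/3535
  a_S = 346/505

Starting state is R, so the absorption probability is a_R = 3173/3535.

Answer: 3173/3535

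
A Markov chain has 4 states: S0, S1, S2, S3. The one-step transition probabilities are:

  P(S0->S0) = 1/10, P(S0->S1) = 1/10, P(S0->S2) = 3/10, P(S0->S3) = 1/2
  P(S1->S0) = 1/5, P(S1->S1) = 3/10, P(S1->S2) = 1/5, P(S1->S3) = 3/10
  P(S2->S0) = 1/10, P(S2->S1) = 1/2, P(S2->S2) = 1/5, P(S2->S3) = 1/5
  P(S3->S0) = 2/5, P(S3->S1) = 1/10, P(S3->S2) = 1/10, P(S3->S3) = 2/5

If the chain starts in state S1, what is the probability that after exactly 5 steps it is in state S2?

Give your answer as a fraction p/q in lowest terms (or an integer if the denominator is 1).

Answer: 18673/100000

Derivation:
Computing P^5 by repeated multiplication:
P^1 =
  S0: [1/10, 1/10, 3/10, 1/2]
  S1: [1/5, 3/10, 1/5, 3/10]
  S2: [1/10, 1/2, 1/5, 1/5]
  S3: [2/5, 1/10, 1/10, 2/5]
P^2 =
  S0: [13/50, 6/25, 4/25, 17/50]
  S1: [11/50, 6/25, 19/100, 7/20]
  S2: [21/100, 7/25, 19/100, 8/25]
  S3: [23/100, 4/25, 1/5, 41/100]
P^3 =
  S0: [113/500, 53/250, 24/125, 37/100]
  S1: [229/1000, 28/125, 187/1000, 9/25]
  S2: [28/125, 29/125, 189/1000, 71/200]
  S3: [239/1000, 53/250, 91/500, 367/1000]
P^4 =
  S0: [1161/5000, 137/625, 116/625, 363/1000]
  S1: [144/625, 549/2500, 1869/10000, 3631/10000]
  S2: [2297/10000, 111/500, 1869/10000, 1807/5000]
  S3: [2313/10000, 269/1250, 117/625, 3663/10000]
P^5 =
  S0: [11541/50000, 1363/6250, 4673/25000, 18209/50000]
  S1: [23089/100000, 5467/25000, 18673/100000, 3637/10000]
  S2: [11531/50000, 5479/25000, 18683/100000, 36339/100000]
  S3: [23141/100000, 681/3125, 373/2000, 36417/100000]

(P^5)[S1 -> S2] = 18673/100000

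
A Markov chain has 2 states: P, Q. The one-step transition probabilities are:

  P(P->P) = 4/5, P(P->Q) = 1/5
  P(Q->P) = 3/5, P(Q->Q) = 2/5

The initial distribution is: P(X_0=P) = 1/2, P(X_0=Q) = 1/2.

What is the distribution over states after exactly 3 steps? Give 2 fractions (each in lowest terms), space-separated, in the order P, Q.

Answer: 187/250 63/250

Derivation:
Propagating the distribution step by step (d_{t+1} = d_t * P):
d_0 = (P=1/2, Q=1/2)
  d_1[P] = 1/2*4/5 + 1/2*3/5 = 7/10
  d_1[Q] = 1/2*1/5 + 1/2*2/5 = 3/10
d_1 = (P=7/10, Q=3/10)
  d_2[P] = 7/10*4/5 + 3/10*3/5 = 37/50
  d_2[Q] = 7/10*1/5 + 3/10*2/5 = 13/50
d_2 = (P=37/50, Q=13/50)
  d_3[P] = 37/50*4/5 + 13/50*3/5 = 187/250
  d_3[Q] = 37/50*1/5 + 13/50*2/5 = 63/250
d_3 = (P=187/250, Q=63/250)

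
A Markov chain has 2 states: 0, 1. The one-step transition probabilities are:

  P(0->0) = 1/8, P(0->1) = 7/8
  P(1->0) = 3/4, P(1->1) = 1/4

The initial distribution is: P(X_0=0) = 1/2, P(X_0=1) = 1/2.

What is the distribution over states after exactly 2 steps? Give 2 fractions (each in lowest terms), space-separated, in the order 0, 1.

Answer: 61/128 67/128

Derivation:
Propagating the distribution step by step (d_{t+1} = d_t * P):
d_0 = (0=1/2, 1=1/2)
  d_1[0] = 1/2*1/8 + 1/2*3/4 = 7/16
  d_1[1] = 1/2*7/8 + 1/2*1/4 = 9/16
d_1 = (0=7/16, 1=9/16)
  d_2[0] = 7/16*1/8 + 9/16*3/4 = 61/128
  d_2[1] = 7/16*7/8 + 9/16*1/4 = 67/128
d_2 = (0=61/128, 1=67/128)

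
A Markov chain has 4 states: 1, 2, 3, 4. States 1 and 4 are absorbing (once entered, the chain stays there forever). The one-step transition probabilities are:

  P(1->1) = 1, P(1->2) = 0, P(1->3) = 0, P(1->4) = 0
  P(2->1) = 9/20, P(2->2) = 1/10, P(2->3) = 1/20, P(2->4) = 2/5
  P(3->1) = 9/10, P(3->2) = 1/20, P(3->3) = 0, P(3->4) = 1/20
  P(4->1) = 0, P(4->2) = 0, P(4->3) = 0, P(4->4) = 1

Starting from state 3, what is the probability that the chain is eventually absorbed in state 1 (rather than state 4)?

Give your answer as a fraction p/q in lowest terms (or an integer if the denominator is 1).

Let a_i = P(absorbed in 1 | start in state i).
Boundary conditions: a_1 = 1, a_4 = 0.
For each transient state i, a_i = sum_j P(i->j) * a_j:
  a_2 = 9/20*a_1 + 1/10*a_2 + 1/20*a_3 + 2/5*a_4
  a_3 = 9/10*a_1 + 1/20*a_2 + 0*a_3 + 1/20*a_4

Substituting a_1 = 1 and a_4 = 0, rearrange to (I - Q) a = r where r[i] = P(i -> 1):
  [9/10, -1/20] . (a_2, a_3) = 9/20
  [-1/20, 1] . (a_2, a_3) = 9/10

Solving yields:
  a_2 = 198/359
  a_3 = 333/359

Starting state is 3, so the absorption probability is a_3 = 333/359.

Answer: 333/359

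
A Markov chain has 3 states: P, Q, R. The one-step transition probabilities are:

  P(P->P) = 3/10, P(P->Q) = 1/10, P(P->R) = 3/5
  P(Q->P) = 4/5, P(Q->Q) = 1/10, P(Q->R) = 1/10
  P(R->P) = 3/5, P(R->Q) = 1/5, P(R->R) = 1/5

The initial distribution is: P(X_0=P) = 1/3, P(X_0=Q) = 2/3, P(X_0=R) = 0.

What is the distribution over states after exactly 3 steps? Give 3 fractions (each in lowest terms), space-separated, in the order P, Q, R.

Answer: 1489/3000 433/3000 539/1500

Derivation:
Propagating the distribution step by step (d_{t+1} = d_t * P):
d_0 = (P=1/3, Q=2/3, R=0)
  d_1[P] = 1/3*3/10 + 2/3*4/5 + 0*3/5 = 19/30
  d_1[Q] = 1/3*1/10 + 2/3*1/10 + 0*1/5 = 1/10
  d_1[R] = 1/3*3/5 + 2/3*1/10 + 0*1/5 = 4/15
d_1 = (P=19/30, Q=1/10, R=4/15)
  d_2[P] = 19/30*3/10 + 1/10*4/5 + 4/15*3/5 = 43/100
  d_2[Q] = 19/30*1/10 + 1/10*1/10 + 4/15*1/5 = 19/150
  d_2[R] = 19/30*3/5 + 1/10*1/10 + 4/15*1/5 = 133/300
d_2 = (P=43/100, Q=19/150, R=133/300)
  d_3[P] = 43/100*3/10 + 19/150*4/5 + 133/300*3/5 = 1489/3000
  d_3[Q] = 43/100*1/10 + 19/150*1/10 + 133/300*1/5 = 433/3000
  d_3[R] = 43/100*3/5 + 19/150*1/10 + 133/300*1/5 = 539/1500
d_3 = (P=1489/3000, Q=433/3000, R=539/1500)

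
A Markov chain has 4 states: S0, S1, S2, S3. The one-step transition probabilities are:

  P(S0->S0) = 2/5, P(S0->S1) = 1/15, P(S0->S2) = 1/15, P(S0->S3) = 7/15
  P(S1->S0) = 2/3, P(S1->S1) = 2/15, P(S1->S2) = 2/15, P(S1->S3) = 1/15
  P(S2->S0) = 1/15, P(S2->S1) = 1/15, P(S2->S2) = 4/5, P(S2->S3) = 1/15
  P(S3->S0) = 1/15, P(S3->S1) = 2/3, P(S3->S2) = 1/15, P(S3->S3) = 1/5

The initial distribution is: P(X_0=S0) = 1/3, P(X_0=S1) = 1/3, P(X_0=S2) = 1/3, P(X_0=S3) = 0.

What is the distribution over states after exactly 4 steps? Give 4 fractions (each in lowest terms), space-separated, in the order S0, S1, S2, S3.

Propagating the distribution step by step (d_{t+1} = d_t * P):
d_0 = (S0=1/3, S1=1/3, S2=1/3, S3=0)
  d_1[S0] = 1/3*2/5 + 1/3*2/3 + 1/3*1/15 + 0*1/15 = 17/45
  d_1[S1] = 1/3*1/15 + 1/3*2/15 + 1/3*1/15 + 0*2/3 = 4/45
  d_1[S2] = 1/3*1/15 + 1/3*2/15 + 1/3*4/5 + 0*1/15 = 1/3
  d_1[S3] = 1/3*7/15 + 1/3*1/15 + 1/3*1/15 + 0*1/5 = 1/5
d_1 = (S0=17/45, S1=4/45, S2=1/3, S3=1/5)
  d_2[S0] = 17/45*2/5 + 4/45*2/3 + 1/3*1/15 + 1/5*1/15 = 166/675
  d_2[S1] = 17/45*1/15 + 4/45*2/15 + 1/3*1/15 + 1/5*2/3 = 26/135
  d_2[S2] = 17/45*1/15 + 4/45*2/15 + 1/3*4/5 + 1/5*1/15 = 214/675
  d_2[S3] = 17/45*7/15 + 4/45*1/15 + 1/3*1/15 + 1/5*1/5 = 11/45
d_2 = (S0=166/675, S1=26/135, S2=214/675, S3=11/45)
  d_3[S0] = 166/675*2/5 + 26/135*2/3 + 214/675*1/15 + 11/45*1/15 = 107/405
  d_3[S1] = 166/675*1/15 + 26/135*2/15 + 214/675*1/15 + 11/45*2/3 = 458/2025
  d_3[S2] = 166/675*1/15 + 26/135*2/15 + 214/675*4/5 + 11/45*1/15 = 39/125
  d_3[S3] = 166/675*7/15 + 26/135*1/15 + 214/675*1/15 + 11/45*1/5 = 667/3375
d_3 = (S0=107/405, S1=458/2025, S2=39/125, S3=667/3375)
  d_4[S0] = 107/405*2/5 + 458/2025*2/3 + 39/125*1/15 + 667/3375*1/15 = 8822/30375
  d_4[S1] = 107/405*1/15 + 458/2025*2/15 + 39/125*1/15 + 667/3375*2/3 = 30424/151875
  d_4[S2] = 107/405*1/15 + 458/2025*2/15 + 39/125*4/5 + 667/3375*1/15 = 47164/151875
  d_4[S3] = 107/405*7/15 + 458/2025*1/15 + 39/125*1/15 + 667/3375*1/5 = 3353/16875
d_4 = (S0=8822/30375, S1=30424/151875, S2=47164/151875, S3=3353/16875)

Answer: 8822/30375 30424/151875 47164/151875 3353/16875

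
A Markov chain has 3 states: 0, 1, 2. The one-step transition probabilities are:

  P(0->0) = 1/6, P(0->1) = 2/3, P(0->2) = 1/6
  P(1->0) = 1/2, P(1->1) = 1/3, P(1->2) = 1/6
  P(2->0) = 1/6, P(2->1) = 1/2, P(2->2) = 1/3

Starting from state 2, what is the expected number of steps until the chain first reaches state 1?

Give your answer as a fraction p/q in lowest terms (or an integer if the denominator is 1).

Let h_i = expected steps to first reach 1 from state i.
Boundary: h_1 = 0.
First-step equations for the other states:
  h_0 = 1 + 1/6*h_0 + 2/3*h_1 + 1/6*h_2
  h_2 = 1 + 1/6*h_0 + 1/2*h_1 + 1/3*h_2

Substituting h_1 = 0 and rearranging gives the linear system (I - Q) h = 1:
  [5/6, -1/6] . (h_0, h_2) = 1
  [-1/6, 2/3] . (h_0, h_2) = 1

Solving yields:
  h_0 = 30/19
  h_2 = 36/19

Starting state is 2, so the expected hitting time is h_2 = 36/19.

Answer: 36/19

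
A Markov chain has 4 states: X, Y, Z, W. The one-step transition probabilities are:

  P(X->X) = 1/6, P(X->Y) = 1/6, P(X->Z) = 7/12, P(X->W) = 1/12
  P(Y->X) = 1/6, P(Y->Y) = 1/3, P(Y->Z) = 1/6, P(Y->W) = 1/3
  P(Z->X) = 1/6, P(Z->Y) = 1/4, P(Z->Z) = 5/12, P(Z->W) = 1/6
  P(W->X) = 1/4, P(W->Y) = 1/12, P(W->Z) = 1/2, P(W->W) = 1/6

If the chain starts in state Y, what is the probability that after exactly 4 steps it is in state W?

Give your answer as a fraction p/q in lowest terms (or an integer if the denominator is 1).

Answer: 1943/10368

Derivation:
Computing P^4 by repeated multiplication:
P^1 =
  X: [1/6, 1/6, 7/12, 1/12]
  Y: [1/6, 1/3, 1/6, 1/3]
  Z: [1/6, 1/4, 5/12, 1/6]
  W: [1/4, 1/12, 1/2, 1/6]
P^2 =
  X: [25/144, 17/72, 59/144, 13/72]
  Y: [7/36, 5/24, 7/18, 5/24]
  Z: [13/72, 11/48, 19/48, 7/36]
  W: [13/72, 5/24, 65/144, 23/144]
P^3 =
  X: [157/864, 389/1728, 347/864, 331/1728]
  Y: [53/288, 187/864, 179/432, 5/27]
  Z: [79/432, 383/1728, 701/1728, 41/216]
  W: [311/1728, 65/288, 235/576, 161/864]
P^4 =
  X: [3787/20736, 4597/20736, 527/1296, 245/1296]
  Y: [59/324, 575/2592, 4237/10368, 1943/10368]
  Z: [473/2592, 4595/20736, 313/768, 217/1152]
  W: [1889/10368, 4619/20736, 4207/10368, 3925/20736]

(P^4)[Y -> W] = 1943/10368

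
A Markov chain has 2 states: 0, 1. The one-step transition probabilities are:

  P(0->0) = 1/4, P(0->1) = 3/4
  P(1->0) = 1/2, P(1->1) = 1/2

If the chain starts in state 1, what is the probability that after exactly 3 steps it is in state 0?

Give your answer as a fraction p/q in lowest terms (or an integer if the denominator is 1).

Computing P^3 by repeated multiplication:
P^1 =
  0: [1/4, 3/4]
  1: [1/2, 1/2]
P^2 =
  0: [7/16, 9/16]
  1: [3/8, 5/8]
P^3 =
  0: [25/64, 39/64]
  1: [13/32, 19/32]

(P^3)[1 -> 0] = 13/32

Answer: 13/32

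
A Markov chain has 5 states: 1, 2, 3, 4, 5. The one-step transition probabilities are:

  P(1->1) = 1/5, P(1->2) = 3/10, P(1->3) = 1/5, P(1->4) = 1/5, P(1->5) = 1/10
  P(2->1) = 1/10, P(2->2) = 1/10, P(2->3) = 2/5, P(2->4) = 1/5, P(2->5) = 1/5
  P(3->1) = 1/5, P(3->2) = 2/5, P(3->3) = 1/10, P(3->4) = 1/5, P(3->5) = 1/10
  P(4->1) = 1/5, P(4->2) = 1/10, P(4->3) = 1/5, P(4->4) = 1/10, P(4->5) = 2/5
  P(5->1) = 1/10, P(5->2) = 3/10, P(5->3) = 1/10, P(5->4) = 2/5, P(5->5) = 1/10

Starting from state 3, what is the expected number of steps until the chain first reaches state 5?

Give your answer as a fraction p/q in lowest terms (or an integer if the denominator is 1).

Let h_i = expected steps to first reach 5 from state i.
Boundary: h_5 = 0.
First-step equations for the other states:
  h_1 = 1 + 1/5*h_1 + 3/10*h_2 + 1/5*h_3 + 1/5*h_4 + 1/10*h_5
  h_2 = 1 + 1/10*h_1 + 1/10*h_2 + 2/5*h_3 + 1/5*h_4 + 1/5*h_5
  h_3 = 1 + 1/5*h_1 + 2/5*h_2 + 1/10*h_3 + 1/5*h_4 + 1/10*h_5
  h_4 = 1 + 1/5*h_1 + 1/10*h_2 + 1/5*h_3 + 1/10*h_4 + 2/5*h_5

Substituting h_5 = 0 and rearranging gives the linear system (I - Q) h = 1:
  [4/5, -3/10, -1/5, -1/5] . (h_1, h_2, h_3, h_4) = 1
  [-1/10, 9/10, -2/5, -1/5] . (h_1, h_2, h_3, h_4) = 1
  [-1/5, -2/5, 9/10, -1/5] . (h_1, h_2, h_3, h_4) = 1
  [-1/5, -1/10, -1/5, 9/10] . (h_1, h_2, h_3, h_4) = 1

Solving yields:
  h_1 = 14300/2551
  h_2 = 13090/2551
  h_3 = 14190/2551
  h_4 = 10620/2551

Starting state is 3, so the expected hitting time is h_3 = 14190/2551.

Answer: 14190/2551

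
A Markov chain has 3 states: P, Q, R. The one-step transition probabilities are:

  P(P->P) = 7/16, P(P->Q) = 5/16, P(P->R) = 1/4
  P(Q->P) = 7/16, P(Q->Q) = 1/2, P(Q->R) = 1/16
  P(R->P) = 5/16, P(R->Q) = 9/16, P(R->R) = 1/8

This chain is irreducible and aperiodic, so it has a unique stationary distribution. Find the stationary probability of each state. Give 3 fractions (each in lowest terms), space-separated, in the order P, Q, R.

Answer: 103/246 53/123 37/246

Derivation:
The stationary distribution satisfies pi = pi * P, i.e.:
  pi_P = 7/16*pi_P + 7/16*pi_Q + 5/16*pi_R
  pi_Q = 5/16*pi_P + 1/2*pi_Q + 9/16*pi_R
  pi_R = 1/4*pi_P + 1/16*pi_Q + 1/8*pi_R
with normalization: pi_P + pi_Q + pi_R = 1.

Using the first 2 balance equations plus normalization, the linear system A*pi = b is:
  [-9/16, 7/16, 5/16] . pi = 0
  [5/16, -1/2, 9/16] . pi = 0
  [1, 1, 1] . pi = 1

Solving yields:
  pi_P = 103/246
  pi_Q = 53/123
  pi_R = 37/246

Verification (pi * P):
  103/246*7/16 + 53/123*7/16 + 37/246*5/16 = 103/246 = pi_P  (ok)
  103/246*5/16 + 53/123*1/2 + 37/246*9/16 = 53/123 = pi_Q  (ok)
  103/246*1/4 + 53/123*1/16 + 37/246*1/8 = 37/246 = pi_R  (ok)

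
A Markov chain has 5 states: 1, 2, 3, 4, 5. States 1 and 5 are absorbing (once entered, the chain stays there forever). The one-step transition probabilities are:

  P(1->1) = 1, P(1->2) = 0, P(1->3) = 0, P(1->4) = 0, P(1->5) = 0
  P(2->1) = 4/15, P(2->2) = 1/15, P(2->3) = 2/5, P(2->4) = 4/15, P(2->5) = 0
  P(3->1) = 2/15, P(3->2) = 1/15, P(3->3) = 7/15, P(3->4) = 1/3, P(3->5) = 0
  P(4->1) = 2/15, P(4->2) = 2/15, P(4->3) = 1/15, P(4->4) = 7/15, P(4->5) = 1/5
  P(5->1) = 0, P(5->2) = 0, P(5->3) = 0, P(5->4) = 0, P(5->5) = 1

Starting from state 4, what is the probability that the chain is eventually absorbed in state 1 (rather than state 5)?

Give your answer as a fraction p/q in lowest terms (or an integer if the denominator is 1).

Answer: 166/325

Derivation:
Let a_i = P(absorbed in 1 | start in state i).
Boundary conditions: a_1 = 1, a_5 = 0.
For each transient state i, a_i = sum_j P(i->j) * a_j:
  a_2 = 4/15*a_1 + 1/15*a_2 + 2/5*a_3 + 4/15*a_4 + 0*a_5
  a_3 = 2/15*a_1 + 1/15*a_2 + 7/15*a_3 + 1/3*a_4 + 0*a_5
  a_4 = 2/15*a_1 + 2/15*a_2 + 1/15*a_3 + 7/15*a_4 + 1/5*a_5

Substituting a_1 = 1 and a_5 = 0, rearrange to (I - Q) a = r where r[i] = P(i -> 1):
  [14/15, -2/5, -4/15] . (a_2, a_3, a_4) = 4/15
  [-1/15, 8/15, -1/3] . (a_2, a_3, a_4) = 2/15
  [-2/15, -1/15, 8/15] . (a_2, a_3, a_4) = 2/15

Solving yields:
  a_2 = 232/325
  a_3 = 214/325
  a_4 = 166/325

Starting state is 4, so the absorption probability is a_4 = 166/325.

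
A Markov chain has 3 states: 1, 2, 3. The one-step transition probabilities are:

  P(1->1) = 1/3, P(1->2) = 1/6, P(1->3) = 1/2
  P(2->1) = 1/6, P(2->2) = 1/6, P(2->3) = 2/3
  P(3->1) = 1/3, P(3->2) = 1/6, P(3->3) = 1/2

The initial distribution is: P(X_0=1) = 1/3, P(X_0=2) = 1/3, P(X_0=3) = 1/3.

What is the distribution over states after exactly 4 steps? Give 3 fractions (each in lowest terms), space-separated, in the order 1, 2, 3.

Answer: 11/36 1/6 19/36

Derivation:
Propagating the distribution step by step (d_{t+1} = d_t * P):
d_0 = (1=1/3, 2=1/3, 3=1/3)
  d_1[1] = 1/3*1/3 + 1/3*1/6 + 1/3*1/3 = 5/18
  d_1[2] = 1/3*1/6 + 1/3*1/6 + 1/3*1/6 = 1/6
  d_1[3] = 1/3*1/2 + 1/3*2/3 + 1/3*1/2 = 5/9
d_1 = (1=5/18, 2=1/6, 3=5/9)
  d_2[1] = 5/18*1/3 + 1/6*1/6 + 5/9*1/3 = 11/36
  d_2[2] = 5/18*1/6 + 1/6*1/6 + 5/9*1/6 = 1/6
  d_2[3] = 5/18*1/2 + 1/6*2/3 + 5/9*1/2 = 19/36
d_2 = (1=11/36, 2=1/6, 3=19/36)
  d_3[1] = 11/36*1/3 + 1/6*1/6 + 19/36*1/3 = 11/36
  d_3[2] = 11/36*1/6 + 1/6*1/6 + 19/36*1/6 = 1/6
  d_3[3] = 11/36*1/2 + 1/6*2/3 + 19/36*1/2 = 19/36
d_3 = (1=11/36, 2=1/6, 3=19/36)
  d_4[1] = 11/36*1/3 + 1/6*1/6 + 19/36*1/3 = 11/36
  d_4[2] = 11/36*1/6 + 1/6*1/6 + 19/36*1/6 = 1/6
  d_4[3] = 11/36*1/2 + 1/6*2/3 + 19/36*1/2 = 19/36
d_4 = (1=11/36, 2=1/6, 3=19/36)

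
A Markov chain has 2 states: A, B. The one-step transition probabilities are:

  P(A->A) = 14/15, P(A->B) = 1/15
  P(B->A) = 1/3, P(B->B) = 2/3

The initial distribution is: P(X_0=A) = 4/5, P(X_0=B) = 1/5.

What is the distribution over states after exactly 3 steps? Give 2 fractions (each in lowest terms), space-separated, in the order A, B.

Answer: 1549/1875 326/1875

Derivation:
Propagating the distribution step by step (d_{t+1} = d_t * P):
d_0 = (A=4/5, B=1/5)
  d_1[A] = 4/5*14/15 + 1/5*1/3 = 61/75
  d_1[B] = 4/5*1/15 + 1/5*2/3 = 14/75
d_1 = (A=61/75, B=14/75)
  d_2[A] = 61/75*14/15 + 14/75*1/3 = 308/375
  d_2[B] = 61/75*1/15 + 14/75*2/3 = 67/375
d_2 = (A=308/375, B=67/375)
  d_3[A] = 308/375*14/15 + 67/375*1/3 = 1549/1875
  d_3[B] = 308/375*1/15 + 67/375*2/3 = 326/1875
d_3 = (A=1549/1875, B=326/1875)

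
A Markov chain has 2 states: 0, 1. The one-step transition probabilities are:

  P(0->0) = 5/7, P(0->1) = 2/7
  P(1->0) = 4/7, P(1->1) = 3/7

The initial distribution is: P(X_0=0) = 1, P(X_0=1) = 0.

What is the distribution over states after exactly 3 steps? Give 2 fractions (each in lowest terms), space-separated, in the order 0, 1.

Answer: 229/343 114/343

Derivation:
Propagating the distribution step by step (d_{t+1} = d_t * P):
d_0 = (0=1, 1=0)
  d_1[0] = 1*5/7 + 0*4/7 = 5/7
  d_1[1] = 1*2/7 + 0*3/7 = 2/7
d_1 = (0=5/7, 1=2/7)
  d_2[0] = 5/7*5/7 + 2/7*4/7 = 33/49
  d_2[1] = 5/7*2/7 + 2/7*3/7 = 16/49
d_2 = (0=33/49, 1=16/49)
  d_3[0] = 33/49*5/7 + 16/49*4/7 = 229/343
  d_3[1] = 33/49*2/7 + 16/49*3/7 = 114/343
d_3 = (0=229/343, 1=114/343)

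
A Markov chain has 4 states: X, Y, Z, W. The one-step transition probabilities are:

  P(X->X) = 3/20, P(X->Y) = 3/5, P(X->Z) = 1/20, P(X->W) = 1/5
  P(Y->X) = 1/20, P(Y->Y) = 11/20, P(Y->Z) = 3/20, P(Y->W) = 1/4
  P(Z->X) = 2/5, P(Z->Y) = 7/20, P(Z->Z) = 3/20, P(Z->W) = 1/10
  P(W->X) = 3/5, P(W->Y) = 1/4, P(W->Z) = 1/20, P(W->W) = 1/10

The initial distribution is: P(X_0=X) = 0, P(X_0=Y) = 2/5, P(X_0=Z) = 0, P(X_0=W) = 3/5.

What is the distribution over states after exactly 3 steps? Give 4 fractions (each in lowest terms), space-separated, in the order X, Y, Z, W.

Propagating the distribution step by step (d_{t+1} = d_t * P):
d_0 = (X=0, Y=2/5, Z=0, W=3/5)
  d_1[X] = 0*3/20 + 2/5*1/20 + 0*2/5 + 3/5*3/5 = 19/50
  d_1[Y] = 0*3/5 + 2/5*11/20 + 0*7/20 + 3/5*1/4 = 37/100
  d_1[Z] = 0*1/20 + 2/5*3/20 + 0*3/20 + 3/5*1/20 = 9/100
  d_1[W] = 0*1/5 + 2/5*1/4 + 0*1/10 + 3/5*1/10 = 4/25
d_1 = (X=19/50, Y=37/100, Z=9/100, W=4/25)
  d_2[X] = 19/50*3/20 + 37/100*1/20 + 9/100*2/5 + 4/25*3/5 = 83/400
  d_2[Y] = 19/50*3/5 + 37/100*11/20 + 9/100*7/20 + 4/25*1/4 = 503/1000
  d_2[Z] = 19/50*1/20 + 37/100*3/20 + 9/100*3/20 + 4/25*1/20 = 12/125
  d_2[W] = 19/50*1/5 + 37/100*1/4 + 9/100*1/10 + 4/25*1/10 = 387/2000
d_2 = (X=83/400, Y=503/1000, Z=12/125, W=387/2000)
  d_3[X] = 83/400*3/20 + 503/1000*1/20 + 12/125*2/5 + 387/2000*3/5 = 8431/40000
  d_3[Y] = 83/400*3/5 + 503/1000*11/20 + 12/125*7/20 + 387/2000*1/4 = 773/1600
  d_3[Z] = 83/400*1/20 + 503/1000*3/20 + 12/125*3/20 + 387/2000*1/20 = 1099/10000
  d_3[W] = 83/400*1/5 + 503/1000*1/4 + 12/125*1/10 + 387/2000*1/10 = 981/5000
d_3 = (X=8431/40000, Y=773/1600, Z=1099/10000, W=981/5000)

Answer: 8431/40000 773/1600 1099/10000 981/5000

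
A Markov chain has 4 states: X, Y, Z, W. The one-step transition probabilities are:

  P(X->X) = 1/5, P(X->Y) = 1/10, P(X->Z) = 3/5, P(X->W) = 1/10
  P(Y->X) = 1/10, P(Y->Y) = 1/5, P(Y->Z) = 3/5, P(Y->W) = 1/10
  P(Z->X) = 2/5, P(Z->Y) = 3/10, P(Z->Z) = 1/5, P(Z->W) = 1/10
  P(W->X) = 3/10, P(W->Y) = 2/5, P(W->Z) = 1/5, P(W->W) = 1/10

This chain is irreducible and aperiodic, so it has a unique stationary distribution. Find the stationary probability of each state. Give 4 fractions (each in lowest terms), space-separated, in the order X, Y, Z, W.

Answer: 4/15 7/30 2/5 1/10

Derivation:
The stationary distribution satisfies pi = pi * P, i.e.:
  pi_X = 1/5*pi_X + 1/10*pi_Y + 2/5*pi_Z + 3/10*pi_W
  pi_Y = 1/10*pi_X + 1/5*pi_Y + 3/10*pi_Z + 2/5*pi_W
  pi_Z = 3/5*pi_X + 3/5*pi_Y + 1/5*pi_Z + 1/5*pi_W
  pi_W = 1/10*pi_X + 1/10*pi_Y + 1/10*pi_Z + 1/10*pi_W
with normalization: pi_X + pi_Y + pi_Z + pi_W = 1.

Using the first 3 balance equations plus normalization, the linear system A*pi = b is:
  [-4/5, 1/10, 2/5, 3/10] . pi = 0
  [1/10, -4/5, 3/10, 2/5] . pi = 0
  [3/5, 3/5, -4/5, 1/5] . pi = 0
  [1, 1, 1, 1] . pi = 1

Solving yields:
  pi_X = 4/15
  pi_Y = 7/30
  pi_Z = 2/5
  pi_W = 1/10

Verification (pi * P):
  4/15*1/5 + 7/30*1/10 + 2/5*2/5 + 1/10*3/10 = 4/15 = pi_X  (ok)
  4/15*1/10 + 7/30*1/5 + 2/5*3/10 + 1/10*2/5 = 7/30 = pi_Y  (ok)
  4/15*3/5 + 7/30*3/5 + 2/5*1/5 + 1/10*1/5 = 2/5 = pi_Z  (ok)
  4/15*1/10 + 7/30*1/10 + 2/5*1/10 + 1/10*1/10 = 1/10 = pi_W  (ok)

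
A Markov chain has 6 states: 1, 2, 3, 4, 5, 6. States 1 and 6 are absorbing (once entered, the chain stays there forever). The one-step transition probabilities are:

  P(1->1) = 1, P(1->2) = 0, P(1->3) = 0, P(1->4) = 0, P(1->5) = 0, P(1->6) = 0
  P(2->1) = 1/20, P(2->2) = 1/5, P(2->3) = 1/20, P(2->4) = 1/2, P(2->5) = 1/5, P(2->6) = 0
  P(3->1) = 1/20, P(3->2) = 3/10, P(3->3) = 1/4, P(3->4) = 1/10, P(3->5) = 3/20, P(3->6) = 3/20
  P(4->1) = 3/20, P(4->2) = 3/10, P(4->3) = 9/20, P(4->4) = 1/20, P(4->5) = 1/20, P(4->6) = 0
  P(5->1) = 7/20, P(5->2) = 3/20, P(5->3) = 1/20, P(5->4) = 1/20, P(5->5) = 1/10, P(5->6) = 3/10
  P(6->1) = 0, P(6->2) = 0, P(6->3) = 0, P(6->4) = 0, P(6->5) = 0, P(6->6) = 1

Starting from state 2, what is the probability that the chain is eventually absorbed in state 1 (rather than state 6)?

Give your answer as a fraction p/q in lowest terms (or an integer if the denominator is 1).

Let a_i = P(absorbed in 1 | start in state i).
Boundary conditions: a_1 = 1, a_6 = 0.
For each transient state i, a_i = sum_j P(i->j) * a_j:
  a_2 = 1/20*a_1 + 1/5*a_2 + 1/20*a_3 + 1/2*a_4 + 1/5*a_5 + 0*a_6
  a_3 = 1/20*a_1 + 3/10*a_2 + 1/4*a_3 + 1/10*a_4 + 3/20*a_5 + 3/20*a_6
  a_4 = 3/20*a_1 + 3/10*a_2 + 9/20*a_3 + 1/20*a_4 + 1/20*a_5 + 0*a_6
  a_5 = 7/20*a_1 + 3/20*a_2 + 1/20*a_3 + 1/20*a_4 + 1/10*a_5 + 3/10*a_6

Substituting a_1 = 1 and a_6 = 0, rearrange to (I - Q) a = r where r[i] = P(i -> 1):
  [4/5, -1/20, -1/2, -1/5] . (a_2, a_3, a_4, a_5) = 1/20
  [-3/10, 3/4, -1/10, -3/20] . (a_2, a_3, a_4, a_5) = 1/20
  [-3/10, -9/20, 19/20, -1/20] . (a_2, a_3, a_4, a_5) = 3/20
  [-3/20, -1/20, -1/20, 9/10] . (a_2, a_3, a_4, a_5) = 7/20

Solving yields:
  a_2 = 25948/41479
  a_3 = 21229/41479
  a_4 = 26014/41479
  a_5 = 23080/41479

Starting state is 2, so the absorption probability is a_2 = 25948/41479.

Answer: 25948/41479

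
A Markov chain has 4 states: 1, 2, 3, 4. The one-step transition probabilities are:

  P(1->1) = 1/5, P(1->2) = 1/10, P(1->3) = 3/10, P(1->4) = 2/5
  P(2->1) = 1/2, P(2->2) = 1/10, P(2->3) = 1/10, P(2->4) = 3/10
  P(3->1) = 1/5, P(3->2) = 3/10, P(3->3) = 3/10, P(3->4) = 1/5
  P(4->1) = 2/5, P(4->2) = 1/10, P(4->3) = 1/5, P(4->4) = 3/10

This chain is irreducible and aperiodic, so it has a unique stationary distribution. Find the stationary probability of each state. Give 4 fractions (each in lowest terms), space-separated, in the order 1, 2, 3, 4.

Answer: 343/1122 83/561 269/1122 172/561

Derivation:
The stationary distribution satisfies pi = pi * P, i.e.:
  pi_1 = 1/5*pi_1 + 1/2*pi_2 + 1/5*pi_3 + 2/5*pi_4
  pi_2 = 1/10*pi_1 + 1/10*pi_2 + 3/10*pi_3 + 1/10*pi_4
  pi_3 = 3/10*pi_1 + 1/10*pi_2 + 3/10*pi_3 + 1/5*pi_4
  pi_4 = 2/5*pi_1 + 3/10*pi_2 + 1/5*pi_3 + 3/10*pi_4
with normalization: pi_1 + pi_2 + pi_3 + pi_4 = 1.

Using the first 3 balance equations plus normalization, the linear system A*pi = b is:
  [-4/5, 1/2, 1/5, 2/5] . pi = 0
  [1/10, -9/10, 3/10, 1/10] . pi = 0
  [3/10, 1/10, -7/10, 1/5] . pi = 0
  [1, 1, 1, 1] . pi = 1

Solving yields:
  pi_1 = 343/1122
  pi_2 = 83/561
  pi_3 = 269/1122
  pi_4 = 172/561

Verification (pi * P):
  343/1122*1/5 + 83/561*1/2 + 269/1122*1/5 + 172/561*2/5 = 343/1122 = pi_1  (ok)
  343/1122*1/10 + 83/561*1/10 + 269/1122*3/10 + 172/561*1/10 = 83/561 = pi_2  (ok)
  343/1122*3/10 + 83/561*1/10 + 269/1122*3/10 + 172/561*1/5 = 269/1122 = pi_3  (ok)
  343/1122*2/5 + 83/561*3/10 + 269/1122*1/5 + 172/561*3/10 = 172/561 = pi_4  (ok)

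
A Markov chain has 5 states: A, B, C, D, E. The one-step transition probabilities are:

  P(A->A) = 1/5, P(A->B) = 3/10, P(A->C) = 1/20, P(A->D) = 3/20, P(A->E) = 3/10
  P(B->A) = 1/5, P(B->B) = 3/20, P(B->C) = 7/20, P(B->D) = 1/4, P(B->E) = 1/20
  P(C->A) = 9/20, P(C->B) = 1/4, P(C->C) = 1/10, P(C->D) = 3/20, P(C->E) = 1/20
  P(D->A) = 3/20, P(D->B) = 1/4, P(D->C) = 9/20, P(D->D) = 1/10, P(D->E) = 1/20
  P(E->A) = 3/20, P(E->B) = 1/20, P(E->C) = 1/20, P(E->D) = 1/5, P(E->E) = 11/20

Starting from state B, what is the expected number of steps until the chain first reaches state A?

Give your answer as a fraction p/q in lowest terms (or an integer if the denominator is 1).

Answer: 19300/4889

Derivation:
Let h_i = expected steps to first reach A from state i.
Boundary: h_A = 0.
First-step equations for the other states:
  h_B = 1 + 1/5*h_A + 3/20*h_B + 7/20*h_C + 1/4*h_D + 1/20*h_E
  h_C = 1 + 9/20*h_A + 1/4*h_B + 1/10*h_C + 3/20*h_D + 1/20*h_E
  h_D = 1 + 3/20*h_A + 1/4*h_B + 9/20*h_C + 1/10*h_D + 1/20*h_E
  h_E = 1 + 3/20*h_A + 1/20*h_B + 1/20*h_C + 1/5*h_D + 11/20*h_E

Substituting h_A = 0 and rearranging gives the linear system (I - Q) h = 1:
  [17/20, -7/20, -1/4, -1/20] . (h_B, h_C, h_D, h_E) = 1
  [-1/4, 9/10, -3/20, -1/20] . (h_B, h_C, h_D, h_E) = 1
  [-1/4, -9/20, 9/10, -1/20] . (h_B, h_C, h_D, h_E) = 1
  [-1/20, -1/20, -1/5, 9/20] . (h_B, h_C, h_D, h_E) = 1

Solving yields:
  h_B = 19300/4889
  h_C = 15400/4889
  h_D = 19800/4889
  h_E = 23520/4889

Starting state is B, so the expected hitting time is h_B = 19300/4889.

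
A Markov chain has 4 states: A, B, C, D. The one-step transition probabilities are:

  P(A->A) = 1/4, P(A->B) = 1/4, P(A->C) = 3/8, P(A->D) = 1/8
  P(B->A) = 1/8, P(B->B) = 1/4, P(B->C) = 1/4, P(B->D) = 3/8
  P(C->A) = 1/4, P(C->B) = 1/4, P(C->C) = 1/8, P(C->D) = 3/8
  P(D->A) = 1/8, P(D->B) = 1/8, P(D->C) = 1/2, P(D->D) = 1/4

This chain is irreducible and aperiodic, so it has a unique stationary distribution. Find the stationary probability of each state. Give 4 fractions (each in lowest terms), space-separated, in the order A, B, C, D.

The stationary distribution satisfies pi = pi * P, i.e.:
  pi_A = 1/4*pi_A + 1/8*pi_B + 1/4*pi_C + 1/8*pi_D
  pi_B = 1/4*pi_A + 1/4*pi_B + 1/4*pi_C + 1/8*pi_D
  pi_C = 3/8*pi_A + 1/4*pi_B + 1/8*pi_C + 1/2*pi_D
  pi_D = 1/8*pi_A + 3/8*pi_B + 3/8*pi_C + 1/4*pi_D
with normalization: pi_A + pi_B + pi_C + pi_D = 1.

Using the first 3 balance equations plus normalization, the linear system A*pi = b is:
  [-3/4, 1/8, 1/4, 1/8] . pi = 0
  [1/4, -3/4, 1/4, 1/8] . pi = 0
  [3/8, 1/4, -7/8, 1/2] . pi = 0
  [1, 1, 1, 1] . pi = 1

Solving yields:
  pi_A = 105/562
  pi_B = 60/281
  pi_C = 173/562
  pi_D = 82/281

Verification (pi * P):
  105/562*1/4 + 60/281*1/8 + 173/562*1/4 + 82/281*1/8 = 105/562 = pi_A  (ok)
  105/562*1/4 + 60/281*1/4 + 173/562*1/4 + 82/281*1/8 = 60/281 = pi_B  (ok)
  105/562*3/8 + 60/281*1/4 + 173/562*1/8 + 82/281*1/2 = 173/562 = pi_C  (ok)
  105/562*1/8 + 60/281*3/8 + 173/562*3/8 + 82/281*1/4 = 82/281 = pi_D  (ok)

Answer: 105/562 60/281 173/562 82/281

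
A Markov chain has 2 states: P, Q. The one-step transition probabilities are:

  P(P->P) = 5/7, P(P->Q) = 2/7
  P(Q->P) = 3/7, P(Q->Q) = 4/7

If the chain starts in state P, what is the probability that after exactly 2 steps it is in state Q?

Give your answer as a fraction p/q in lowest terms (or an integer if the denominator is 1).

Computing P^2 by repeated multiplication:
P^1 =
  P: [5/7, 2/7]
  Q: [3/7, 4/7]
P^2 =
  P: [31/49, 18/49]
  Q: [27/49, 22/49]

(P^2)[P -> Q] = 18/49

Answer: 18/49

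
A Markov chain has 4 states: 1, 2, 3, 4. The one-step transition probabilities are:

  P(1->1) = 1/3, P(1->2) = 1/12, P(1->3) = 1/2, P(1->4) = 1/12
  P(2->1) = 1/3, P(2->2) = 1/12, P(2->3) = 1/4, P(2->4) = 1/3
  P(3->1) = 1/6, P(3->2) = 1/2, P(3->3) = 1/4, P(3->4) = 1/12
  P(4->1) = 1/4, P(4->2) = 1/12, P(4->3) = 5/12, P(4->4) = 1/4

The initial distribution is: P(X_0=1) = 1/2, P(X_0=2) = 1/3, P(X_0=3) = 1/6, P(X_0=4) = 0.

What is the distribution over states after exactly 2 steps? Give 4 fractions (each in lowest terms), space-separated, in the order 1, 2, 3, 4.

Propagating the distribution step by step (d_{t+1} = d_t * P):
d_0 = (1=1/2, 2=1/3, 3=1/6, 4=0)
  d_1[1] = 1/2*1/3 + 1/3*1/3 + 1/6*1/6 + 0*1/4 = 11/36
  d_1[2] = 1/2*1/12 + 1/3*1/12 + 1/6*1/2 + 0*1/12 = 11/72
  d_1[3] = 1/2*1/2 + 1/3*1/4 + 1/6*1/4 + 0*5/12 = 3/8
  d_1[4] = 1/2*1/12 + 1/3*1/3 + 1/6*1/12 + 0*1/4 = 1/6
d_1 = (1=11/36, 2=11/72, 3=3/8, 4=1/6)
  d_2[1] = 11/36*1/3 + 11/72*1/3 + 3/8*1/6 + 1/6*1/4 = 37/144
  d_2[2] = 11/36*1/12 + 11/72*1/12 + 3/8*1/2 + 1/6*1/12 = 23/96
  d_2[3] = 11/36*1/2 + 11/72*1/4 + 3/8*1/4 + 1/6*5/12 = 17/48
  d_2[4] = 11/36*1/12 + 11/72*1/3 + 3/8*1/12 + 1/6*1/4 = 43/288
d_2 = (1=37/144, 2=23/96, 3=17/48, 4=43/288)

Answer: 37/144 23/96 17/48 43/288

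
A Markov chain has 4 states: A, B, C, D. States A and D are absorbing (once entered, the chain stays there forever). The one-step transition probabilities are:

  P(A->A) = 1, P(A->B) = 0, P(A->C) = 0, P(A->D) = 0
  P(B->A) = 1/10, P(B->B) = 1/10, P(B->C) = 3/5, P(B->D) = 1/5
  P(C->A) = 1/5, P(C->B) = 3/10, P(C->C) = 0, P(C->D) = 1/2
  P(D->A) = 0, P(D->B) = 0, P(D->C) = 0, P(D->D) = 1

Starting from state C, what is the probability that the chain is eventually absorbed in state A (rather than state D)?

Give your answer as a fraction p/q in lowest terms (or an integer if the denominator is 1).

Let a_i = P(absorbed in A | start in state i).
Boundary conditions: a_A = 1, a_D = 0.
For each transient state i, a_i = sum_j P(i->j) * a_j:
  a_B = 1/10*a_A + 1/10*a_B + 3/5*a_C + 1/5*a_D
  a_C = 1/5*a_A + 3/10*a_B + 0*a_C + 1/2*a_D

Substituting a_A = 1 and a_D = 0, rearrange to (I - Q) a = r where r[i] = P(i -> A):
  [9/10, -3/5] . (a_B, a_C) = 1/10
  [-3/10, 1] . (a_B, a_C) = 1/5

Solving yields:
  a_B = 11/36
  a_C = 7/24

Starting state is C, so the absorption probability is a_C = 7/24.

Answer: 7/24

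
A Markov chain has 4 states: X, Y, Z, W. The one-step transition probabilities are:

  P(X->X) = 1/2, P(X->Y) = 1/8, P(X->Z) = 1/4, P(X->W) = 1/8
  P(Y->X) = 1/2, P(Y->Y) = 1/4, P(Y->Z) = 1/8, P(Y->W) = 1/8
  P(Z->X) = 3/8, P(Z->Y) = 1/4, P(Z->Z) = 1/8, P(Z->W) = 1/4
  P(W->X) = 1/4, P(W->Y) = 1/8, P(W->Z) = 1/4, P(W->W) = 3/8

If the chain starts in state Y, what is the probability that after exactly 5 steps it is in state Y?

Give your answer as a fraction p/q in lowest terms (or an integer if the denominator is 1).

Answer: 11/64

Derivation:
Computing P^5 by repeated multiplication:
P^1 =
  X: [1/2, 1/8, 1/4, 1/8]
  Y: [1/2, 1/4, 1/8, 1/8]
  Z: [3/8, 1/4, 1/8, 1/4]
  W: [1/4, 1/8, 1/4, 3/8]
P^2 =
  X: [7/16, 11/64, 13/64, 3/16]
  Y: [29/64, 11/64, 13/64, 11/64]
  Z: [27/64, 11/64, 13/64, 13/64]
  W: [3/8, 11/64, 13/64, 1/4]
P^3 =
  X: [219/512, 11/64, 13/64, 101/512]
  Y: [221/512, 11/64, 13/64, 99/512]
  Z: [217/512, 11/64, 13/64, 103/512]
  W: [211/512, 11/64, 13/64, 109/512]
P^4 =
  X: [871/2048, 11/64, 13/64, 409/2048]
  Y: [873/2048, 11/64, 13/64, 407/2048]
  Z: [869/2048, 11/64, 13/64, 411/2048]
  W: [863/2048, 11/64, 13/64, 417/2048]
P^5 =
  X: [3479/8192, 11/64, 13/64, 1641/8192]
  Y: [3481/8192, 11/64, 13/64, 1639/8192]
  Z: [3477/8192, 11/64, 13/64, 1643/8192]
  W: [3471/8192, 11/64, 13/64, 1649/8192]

(P^5)[Y -> Y] = 11/64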